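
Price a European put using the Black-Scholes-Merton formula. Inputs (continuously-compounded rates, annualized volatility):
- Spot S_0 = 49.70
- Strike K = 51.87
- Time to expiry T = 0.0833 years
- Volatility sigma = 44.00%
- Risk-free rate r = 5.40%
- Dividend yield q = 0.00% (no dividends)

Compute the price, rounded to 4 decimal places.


Answer: Price = 3.6491

Derivation:
d1 = (ln(S/K) + (r - q + 0.5*sigma^2) * T) / (sigma * sqrt(T)) = -0.23760629
d2 = d1 - sigma * sqrt(T) = -0.36459794
exp(-rT) = 0.99551190; exp(-qT) = 1.00000000
P = K * exp(-rT) * N(-d2) - S_0 * exp(-qT) * N(-d1)
N(-d1) = 0.59390676; N(-d2) = 0.64229422
P = 51.8700 * 0.99551190 * 0.64229422 - 49.7000 * 1.00000000 * 0.59390676 = 3.6491


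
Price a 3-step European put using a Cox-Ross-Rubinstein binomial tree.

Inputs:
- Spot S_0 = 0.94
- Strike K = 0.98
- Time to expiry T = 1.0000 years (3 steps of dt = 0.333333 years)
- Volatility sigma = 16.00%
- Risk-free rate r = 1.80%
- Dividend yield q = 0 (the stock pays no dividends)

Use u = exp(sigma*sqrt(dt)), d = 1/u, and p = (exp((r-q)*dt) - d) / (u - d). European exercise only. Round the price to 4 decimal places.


dt = T/N = 0.333333
u = exp(sigma*sqrt(dt)) = 1.096777; d = 1/u = 0.911762
p = (exp((r-q)*dt) - d) / (u - d) = 0.509450
Discount per step: exp(-r*dt) = 0.994018
Stock lattice S(k, i) with i counting down-moves:
  k=0: S(0,0) = 0.9400
  k=1: S(1,0) = 1.0310; S(1,1) = 0.8571
  k=2: S(2,0) = 1.1307; S(2,1) = 0.9400; S(2,2) = 0.7814
  k=3: S(3,0) = 1.2402; S(3,1) = 1.0310; S(3,2) = 0.8571; S(3,3) = 0.7125
Terminal payoffs V(N, i) = max(K - S_T, 0):
  V(3,0) = 0.000000; V(3,1) = 0.000000; V(3,2) = 0.122944; V(3,3) = 0.267520
Backward induction: V(k, i) = exp(-r*dt) * [p * V(k+1, i) + (1-p) * V(k+1, i+1)].
  V(2,0) = exp(-r*dt) * [p*0.000000 + (1-p)*0.000000] = 0.000000
  V(2,1) = exp(-r*dt) * [p*0.000000 + (1-p)*0.122944] = 0.059949
  V(2,2) = exp(-r*dt) * [p*0.122944 + (1-p)*0.267520] = 0.192706
  V(1,0) = exp(-r*dt) * [p*0.000000 + (1-p)*0.059949] = 0.029232
  V(1,1) = exp(-r*dt) * [p*0.059949 + (1-p)*0.192706] = 0.124325
  V(0,0) = exp(-r*dt) * [p*0.029232 + (1-p)*0.124325] = 0.075426

Answer: Price = V(0,0) = 0.0754


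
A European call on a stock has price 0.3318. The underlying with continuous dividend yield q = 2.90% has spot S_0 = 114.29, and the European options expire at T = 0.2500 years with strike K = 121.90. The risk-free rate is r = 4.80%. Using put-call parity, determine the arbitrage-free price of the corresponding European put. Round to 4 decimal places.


Put-call parity: C - P = S_0 * exp(-qT) - K * exp(-rT).
S_0 * exp(-qT) = 114.2900 * 0.99277622 = 113.46439394
K * exp(-rT) = 121.9000 * 0.98807171 = 120.44594180
P = C - S*exp(-qT) + K*exp(-rT)
P = 0.3318 - 113.46439394 + 120.44594180 = 7.3133

Answer: Put price = 7.3133


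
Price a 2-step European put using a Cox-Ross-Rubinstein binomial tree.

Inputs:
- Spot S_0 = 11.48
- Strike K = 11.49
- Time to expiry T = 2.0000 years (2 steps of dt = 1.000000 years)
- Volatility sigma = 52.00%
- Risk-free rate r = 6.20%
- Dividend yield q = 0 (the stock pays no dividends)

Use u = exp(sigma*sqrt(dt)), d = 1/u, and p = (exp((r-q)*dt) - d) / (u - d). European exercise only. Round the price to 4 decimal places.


dt = T/N = 1.000000
u = exp(sigma*sqrt(dt)) = 1.682028; d = 1/u = 0.594521
p = (exp((r-q)*dt) - d) / (u - d) = 0.431668
Discount per step: exp(-r*dt) = 0.939883
Stock lattice S(k, i) with i counting down-moves:
  k=0: S(0,0) = 11.4800
  k=1: S(1,0) = 19.3097; S(1,1) = 6.8251
  k=2: S(2,0) = 32.4794; S(2,1) = 11.4800; S(2,2) = 4.0577
Terminal payoffs V(N, i) = max(K - S_T, 0):
  V(2,0) = 0.000000; V(2,1) = 0.010000; V(2,2) = 7.432340
Backward induction: V(k, i) = exp(-r*dt) * [p * V(k+1, i) + (1-p) * V(k+1, i+1)].
  V(1,0) = exp(-r*dt) * [p*0.000000 + (1-p)*0.010000] = 0.005342
  V(1,1) = exp(-r*dt) * [p*0.010000 + (1-p)*7.432340] = 3.974158
  V(0,0) = exp(-r*dt) * [p*0.005342 + (1-p)*3.974158] = 2.125026

Answer: Price = V(0,0) = 2.1250


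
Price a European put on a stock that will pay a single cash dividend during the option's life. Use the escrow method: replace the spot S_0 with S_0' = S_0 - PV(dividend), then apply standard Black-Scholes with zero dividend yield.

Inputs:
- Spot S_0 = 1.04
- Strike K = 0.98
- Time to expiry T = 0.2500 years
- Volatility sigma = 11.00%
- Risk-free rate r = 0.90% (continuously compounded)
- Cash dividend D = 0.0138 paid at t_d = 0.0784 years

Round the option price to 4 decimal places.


Answer: Price = 0.0058

Derivation:
PV(D) = D * exp(-r * t_d) = 0.0138 * 0.99929465 = 0.01379027
S_0' = S_0 - PV(D) = 1.0400 - 0.01379027 = 1.02620973
d1 = (ln(S_0'/K) + (r + sigma^2/2)*T) / (sigma*sqrt(T)) = 0.90613368
d2 = d1 - sigma*sqrt(T) = 0.85113368
exp(-rT) = 0.99775253
N(-d1) = 0.18243255; N(-d2) = 0.19734755
P = K * exp(-rT) * N(-d2) - S_0' * N(-d1) = 0.9800 * 0.99775253 * 0.19734755 - 1.02620973 * 0.18243255 = 0.0058


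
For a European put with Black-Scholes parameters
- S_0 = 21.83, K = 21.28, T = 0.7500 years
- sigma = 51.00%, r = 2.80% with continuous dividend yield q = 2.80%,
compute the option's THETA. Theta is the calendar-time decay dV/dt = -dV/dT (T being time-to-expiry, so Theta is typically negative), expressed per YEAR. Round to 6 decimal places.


Answer: Theta = -2.319521

Derivation:
d1 = 0.2786111407; d2 = -0.1630618152
phi(d1) = 0.3837551281; exp(-qT) = 0.9792189646; exp(-rT) = 0.9792189646
Theta = -S*exp(-qT)*phi(d1)*sigma/(2*sqrt(T)) + r*K*exp(-rT)*N(-d2) - q*S*exp(-qT)*N(-d1)
N(-d1) = 0.3902716310; N(-d2) = 0.5647651178; sqrt(T) = 0.8660254038
Term 1 = -21.8300 * 0.9792189646 * 0.3837551281 * 0.5100 / (2 * 0.8660254038) = -2.4154457749
Term 2 = 0.0280 * 21.2800 * 0.9792189646 * 0.5647651178 = 0.3295166289
Term 3 = -0.0280 * 21.8300 * 0.9792189646 * 0.3902716310 = -0.2335923234
Theta = -2.4154457749 + (0.3295166289) + (-0.2335923234) = -2.319521


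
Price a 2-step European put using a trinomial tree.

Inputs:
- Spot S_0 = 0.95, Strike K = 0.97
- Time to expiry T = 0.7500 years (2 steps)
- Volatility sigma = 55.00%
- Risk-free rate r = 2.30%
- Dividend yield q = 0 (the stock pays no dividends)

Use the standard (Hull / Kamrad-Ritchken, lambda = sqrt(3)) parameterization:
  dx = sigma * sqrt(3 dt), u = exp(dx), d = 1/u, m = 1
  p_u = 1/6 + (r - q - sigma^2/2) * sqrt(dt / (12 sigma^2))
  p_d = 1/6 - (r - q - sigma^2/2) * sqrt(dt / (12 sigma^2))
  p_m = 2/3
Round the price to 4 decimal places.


Answer: Price = V(0,0) = 0.1582

Derivation:
dt = T/N = 0.375000; dx = sigma*sqrt(3*dt) = 0.583363
u = exp(dx) = 1.792055; d = 1/u = 0.558019
p_u = 0.125446, p_m = 0.666667, p_d = 0.207888
Discount per step: exp(-r*dt) = 0.991412
Stock lattice S(k, j) with j the centered position index:
  k=0: S(0,+0) = 0.9500
  k=1: S(1,-1) = 0.5301; S(1,+0) = 0.9500; S(1,+1) = 1.7025
  k=2: S(2,-2) = 0.2958; S(2,-1) = 0.5301; S(2,+0) = 0.9500; S(2,+1) = 1.7025; S(2,+2) = 3.0509
Terminal payoffs V(N, j) = max(K - S_T, 0):
  V(2,-2) = 0.674185; V(2,-1) = 0.439882; V(2,+0) = 0.020000; V(2,+1) = 0.000000; V(2,+2) = 0.000000
Backward induction: V(k, j) = exp(-r*dt) * [p_u * V(k+1, j+1) + p_m * V(k+1, j) + p_d * V(k+1, j-1)]
  V(1,-1) = exp(-r*dt) * [p_u*0.020000 + p_m*0.439882 + p_d*0.674185] = 0.432175
  V(1,+0) = exp(-r*dt) * [p_u*0.000000 + p_m*0.020000 + p_d*0.439882] = 0.103880
  V(1,+1) = exp(-r*dt) * [p_u*0.000000 + p_m*0.000000 + p_d*0.020000] = 0.004122
  V(0,+0) = exp(-r*dt) * [p_u*0.004122 + p_m*0.103880 + p_d*0.432175] = 0.158243


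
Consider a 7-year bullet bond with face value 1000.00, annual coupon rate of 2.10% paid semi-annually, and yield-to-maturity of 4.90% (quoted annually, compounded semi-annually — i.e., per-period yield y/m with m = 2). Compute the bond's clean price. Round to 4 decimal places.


Coupon per period c = face * coupon_rate / m = 10.500000
Periods per year m = 2; per-period yield y/m = 0.024500
Number of cashflows N = 14
Cashflows (t years, CF_t, discount factor 1/(1+y/m)^(m*t), PV):
  t = 0.5000: CF_t = 10.500000, DF = 0.976086, PV = 10.248902
  t = 1.0000: CF_t = 10.500000, DF = 0.952744, PV = 10.003809
  t = 1.5000: CF_t = 10.500000, DF = 0.929960, PV = 9.764576
  t = 2.0000: CF_t = 10.500000, DF = 0.907721, PV = 9.531065
  t = 2.5000: CF_t = 10.500000, DF = 0.886013, PV = 9.303138
  t = 3.0000: CF_t = 10.500000, DF = 0.864825, PV = 9.080662
  t = 3.5000: CF_t = 10.500000, DF = 0.844143, PV = 8.863506
  t = 4.0000: CF_t = 10.500000, DF = 0.823957, PV = 8.651544
  t = 4.5000: CF_t = 10.500000, DF = 0.804252, PV = 8.444650
  t = 5.0000: CF_t = 10.500000, DF = 0.785019, PV = 8.242703
  t = 5.5000: CF_t = 10.500000, DF = 0.766246, PV = 8.045587
  t = 6.0000: CF_t = 10.500000, DF = 0.747922, PV = 7.853184
  t = 6.5000: CF_t = 10.500000, DF = 0.730036, PV = 7.665382
  t = 7.0000: CF_t = 1010.500000, DF = 0.712578, PV = 720.060254
Price P = sum_t PV_t = 835.758962

Answer: Price = 835.7590


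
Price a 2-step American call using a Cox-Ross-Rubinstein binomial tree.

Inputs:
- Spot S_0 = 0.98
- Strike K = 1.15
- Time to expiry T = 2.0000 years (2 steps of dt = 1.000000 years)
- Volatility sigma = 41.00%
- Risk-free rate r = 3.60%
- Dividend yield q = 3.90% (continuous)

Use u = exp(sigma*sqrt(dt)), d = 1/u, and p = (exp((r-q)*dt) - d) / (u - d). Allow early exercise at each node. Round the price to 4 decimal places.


dt = T/N = 1.000000
u = exp(sigma*sqrt(dt)) = 1.506818; d = 1/u = 0.663650
p = (exp((r-q)*dt) - d) / (u - d) = 0.395359
Discount per step: exp(-r*dt) = 0.964640
Stock lattice S(k, i) with i counting down-moves:
  k=0: S(0,0) = 0.9800
  k=1: S(1,0) = 1.4767; S(1,1) = 0.6504
  k=2: S(2,0) = 2.2251; S(2,1) = 0.9800; S(2,2) = 0.4316
Terminal payoffs V(N, i) = max(S_T - K, 0):
  V(2,0) = 1.075090; V(2,1) = 0.000000; V(2,2) = 0.000000
Backward induction: V(k, i) = exp(-r*dt) * [p * V(k+1, i) + (1-p) * V(k+1, i+1)]; then take max(V_cont, immediate exercise) for American.
  V(1,0) = exp(-r*dt) * [p*1.075090 + (1-p)*0.000000] = 0.410017; exercise = 0.326681; V(1,0) = max -> 0.410017
  V(1,1) = exp(-r*dt) * [p*0.000000 + (1-p)*0.000000] = 0.000000; exercise = 0.000000; V(1,1) = max -> 0.000000
  V(0,0) = exp(-r*dt) * [p*0.410017 + (1-p)*0.000000] = 0.156372; exercise = 0.000000; V(0,0) = max -> 0.156372

Answer: Price = V(0,0) = 0.1564


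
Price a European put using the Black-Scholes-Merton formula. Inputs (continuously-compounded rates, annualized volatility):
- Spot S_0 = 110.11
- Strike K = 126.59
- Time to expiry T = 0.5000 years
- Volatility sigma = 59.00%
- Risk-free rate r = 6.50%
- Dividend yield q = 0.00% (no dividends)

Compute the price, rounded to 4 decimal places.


Answer: Price = 26.0559

Derivation:
d1 = (ln(S/K) + (r - q + 0.5*sigma^2) * T) / (sigma * sqrt(T)) = -0.04781636
d2 = d1 - sigma * sqrt(T) = -0.46500936
exp(-rT) = 0.96802245; exp(-qT) = 1.00000000
P = K * exp(-rT) * N(-d2) - S_0 * exp(-qT) * N(-d1)
N(-d1) = 0.51906870; N(-d2) = 0.67903762
P = 126.5900 * 0.96802245 * 0.67903762 - 110.1100 * 1.00000000 * 0.51906870 = 26.0559


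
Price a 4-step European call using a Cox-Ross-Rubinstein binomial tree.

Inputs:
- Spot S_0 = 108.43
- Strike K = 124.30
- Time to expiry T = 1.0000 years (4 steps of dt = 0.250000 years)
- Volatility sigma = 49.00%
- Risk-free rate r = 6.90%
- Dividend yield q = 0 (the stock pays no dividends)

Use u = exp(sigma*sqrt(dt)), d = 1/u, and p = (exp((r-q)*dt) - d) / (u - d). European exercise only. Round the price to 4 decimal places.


dt = T/N = 0.250000
u = exp(sigma*sqrt(dt)) = 1.277621; d = 1/u = 0.782705
p = (exp((r-q)*dt) - d) / (u - d) = 0.474211
Discount per step: exp(-r*dt) = 0.982898
Stock lattice S(k, i) with i counting down-moves:
  k=0: S(0,0) = 108.4300
  k=1: S(1,0) = 138.5325; S(1,1) = 84.8687
  k=2: S(2,0) = 176.9920; S(2,1) = 108.4300; S(2,2) = 66.4271
  k=3: S(3,0) = 226.1288; S(3,1) = 138.5325; S(3,2) = 84.8687; S(3,3) = 51.9928
  k=4: S(4,0) = 288.9070; S(4,1) = 176.9920; S(4,2) = 108.4300; S(4,3) = 66.4271; S(4,4) = 40.6950
Terminal payoffs V(N, i) = max(S_T - K, 0):
  V(4,0) = 164.606990; V(4,1) = 52.692048; V(4,2) = 0.000000; V(4,3) = 0.000000; V(4,4) = 0.000000
Backward induction: V(k, i) = exp(-r*dt) * [p * V(k+1, i) + (1-p) * V(k+1, i+1)].
  V(3,0) = exp(-r*dt) * [p*164.606990 + (1-p)*52.692048] = 103.954600
  V(3,1) = exp(-r*dt) * [p*52.692048 + (1-p)*0.000000] = 24.559830
  V(3,2) = exp(-r*dt) * [p*0.000000 + (1-p)*0.000000] = 0.000000
  V(3,3) = exp(-r*dt) * [p*0.000000 + (1-p)*0.000000] = 0.000000
  V(2,0) = exp(-r*dt) * [p*103.954600 + (1-p)*24.559830] = 61.145808
  V(2,1) = exp(-r*dt) * [p*24.559830 + (1-p)*0.000000] = 11.447367
  V(2,2) = exp(-r*dt) * [p*0.000000 + (1-p)*0.000000] = 0.000000
  V(1,0) = exp(-r*dt) * [p*61.145808 + (1-p)*11.447367] = 34.416099
  V(1,1) = exp(-r*dt) * [p*11.447367 + (1-p)*0.000000] = 5.335632
  V(0,0) = exp(-r*dt) * [p*34.416099 + (1-p)*5.335632] = 18.798824

Answer: Price = V(0,0) = 18.7988


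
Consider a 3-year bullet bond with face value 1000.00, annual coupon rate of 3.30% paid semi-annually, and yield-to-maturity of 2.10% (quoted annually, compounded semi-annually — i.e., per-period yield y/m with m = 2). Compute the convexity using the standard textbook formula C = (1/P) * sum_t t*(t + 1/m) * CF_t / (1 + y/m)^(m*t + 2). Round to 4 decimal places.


Coupon per period c = face * coupon_rate / m = 16.500000
Periods per year m = 2; per-period yield y/m = 0.010500
Number of cashflows N = 6
Cashflows (t years, CF_t, discount factor 1/(1+y/m)^(m*t), PV):
  t = 0.5000: CF_t = 16.500000, DF = 0.989609, PV = 16.328550
  t = 1.0000: CF_t = 16.500000, DF = 0.979326, PV = 16.158882
  t = 1.5000: CF_t = 16.500000, DF = 0.969150, PV = 15.990977
  t = 2.0000: CF_t = 16.500000, DF = 0.959080, PV = 15.824816
  t = 2.5000: CF_t = 16.500000, DF = 0.949114, PV = 15.660382
  t = 3.0000: CF_t = 1016.500000, DF = 0.939252, PV = 954.749580
Price P = sum_t PV_t = 1034.713187
Convexity numerator sum_t t*(t + 1/m) * CF_t / (1+y/m)^(m*t + 2):
  t = 0.5000: term = 7.995488
  t = 1.0000: term = 23.737224
  t = 1.5000: term = 46.981146
  t = 2.0000: term = 77.488284
  t = 2.5000: term = 115.024666
  t = 3.0000: term = 9817.618212
Convexity = (1/P) * sum = 10088.845021 / 1034.713187 = 9.750378

Answer: Convexity = 9.7504


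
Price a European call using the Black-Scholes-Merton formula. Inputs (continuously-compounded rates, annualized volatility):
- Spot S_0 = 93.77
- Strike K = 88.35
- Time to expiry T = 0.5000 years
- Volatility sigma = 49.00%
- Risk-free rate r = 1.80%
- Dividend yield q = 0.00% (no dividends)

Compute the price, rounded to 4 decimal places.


Answer: Price = 15.8162

Derivation:
d1 = (ln(S/K) + (r - q + 0.5*sigma^2) * T) / (sigma * sqrt(T)) = 0.37105436
d2 = d1 - sigma * sqrt(T) = 0.02457204
exp(-rT) = 0.99104038; exp(-qT) = 1.00000000
C = S_0 * exp(-qT) * N(d1) - K * exp(-rT) * N(d2)
N(d1) = 0.64470148; N(d2) = 0.50980184
C = 93.7700 * 1.00000000 * 0.64470148 - 88.3500 * 0.99104038 * 0.50980184 = 15.8162


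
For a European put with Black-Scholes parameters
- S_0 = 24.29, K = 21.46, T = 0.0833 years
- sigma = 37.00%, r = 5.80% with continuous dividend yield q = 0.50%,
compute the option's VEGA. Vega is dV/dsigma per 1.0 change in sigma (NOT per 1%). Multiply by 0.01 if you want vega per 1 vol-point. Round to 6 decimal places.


d1 = 1.2547312818; d2 = 1.1479428461
phi(d1) = 0.1815700357; exp(-qT) = 0.9995835867; exp(-rT) = 0.9951802524
Vega = S * exp(-qT) * phi(d1) * sqrt(T) = 24.2900 * 0.9995835867 * 0.1815700357 * 0.2886173938 = 1.272370

Answer: Vega = 1.272370


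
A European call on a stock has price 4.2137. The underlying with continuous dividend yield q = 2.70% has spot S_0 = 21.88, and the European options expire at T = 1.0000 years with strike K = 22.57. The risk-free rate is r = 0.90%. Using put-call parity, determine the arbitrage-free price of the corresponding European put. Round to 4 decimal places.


Put-call parity: C - P = S_0 * exp(-qT) - K * exp(-rT).
S_0 * exp(-qT) = 21.8800 * 0.97336124 = 21.29714396
K * exp(-rT) = 22.5700 * 0.99104038 = 22.36778135
P = C - S*exp(-qT) + K*exp(-rT)
P = 4.2137 - 21.29714396 + 22.36778135 = 5.2843

Answer: Put price = 5.2843


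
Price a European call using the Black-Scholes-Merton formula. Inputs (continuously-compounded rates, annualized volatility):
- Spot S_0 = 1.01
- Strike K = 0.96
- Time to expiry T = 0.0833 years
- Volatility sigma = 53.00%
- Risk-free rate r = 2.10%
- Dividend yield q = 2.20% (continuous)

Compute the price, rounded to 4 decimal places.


Answer: Price = 0.0881

Derivation:
d1 = (ln(S/K) + (r - q + 0.5*sigma^2) * T) / (sigma * sqrt(T)) = 0.40785543
d2 = d1 - sigma * sqrt(T) = 0.25488821
exp(-rT) = 0.99825223; exp(-qT) = 0.99816908
C = S_0 * exp(-qT) * N(d1) - K * exp(-rT) * N(d2)
N(d1) = 0.65831009; N(d2) = 0.60059528
C = 1.0100 * 0.99816908 * 0.65831009 - 0.9600 * 0.99825223 * 0.60059528 = 0.0881


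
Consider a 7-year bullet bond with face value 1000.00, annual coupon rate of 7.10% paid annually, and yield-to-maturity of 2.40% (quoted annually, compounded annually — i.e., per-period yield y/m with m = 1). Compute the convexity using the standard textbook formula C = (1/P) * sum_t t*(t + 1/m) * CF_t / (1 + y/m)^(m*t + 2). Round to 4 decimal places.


Coupon per period c = face * coupon_rate / m = 71.000000
Periods per year m = 1; per-period yield y/m = 0.024000
Number of cashflows N = 7
Cashflows (t years, CF_t, discount factor 1/(1+y/m)^(m*t), PV):
  t = 1.0000: CF_t = 71.000000, DF = 0.976562, PV = 69.335938
  t = 2.0000: CF_t = 71.000000, DF = 0.953674, PV = 67.710876
  t = 3.0000: CF_t = 71.000000, DF = 0.931323, PV = 66.123903
  t = 4.0000: CF_t = 71.000000, DF = 0.909495, PV = 64.574124
  t = 5.0000: CF_t = 71.000000, DF = 0.888178, PV = 63.060668
  t = 6.0000: CF_t = 71.000000, DF = 0.867362, PV = 61.582683
  t = 7.0000: CF_t = 1071.000000, DF = 0.847033, PV = 907.172287
Price P = sum_t PV_t = 1299.560478
Convexity numerator sum_t t*(t + 1/m) * CF_t / (1+y/m)^(m*t + 2):
  t = 1.0000: term = 132.247806
  t = 2.0000: term = 387.444743
  t = 3.0000: term = 756.728014
  t = 4.0000: term = 1231.653668
  t = 5.0000: term = 1804.180178
  t = 6.0000: term = 2466.652587
  t = 7.0000: term = 48448.226971
Convexity = (1/P) * sum = 55227.133966 / 1299.560478 = 42.496779

Answer: Convexity = 42.4968


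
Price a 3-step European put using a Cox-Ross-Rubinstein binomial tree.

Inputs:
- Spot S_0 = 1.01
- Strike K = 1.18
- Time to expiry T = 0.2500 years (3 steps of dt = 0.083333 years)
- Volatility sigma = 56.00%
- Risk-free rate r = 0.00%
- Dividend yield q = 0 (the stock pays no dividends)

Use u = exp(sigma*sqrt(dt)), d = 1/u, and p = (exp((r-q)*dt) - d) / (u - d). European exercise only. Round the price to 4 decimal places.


dt = T/N = 0.083333
u = exp(sigma*sqrt(dt)) = 1.175458; d = 1/u = 0.850732
p = (exp((r-q)*dt) - d) / (u - d) = 0.459673
Discount per step: exp(-r*dt) = 1.000000
Stock lattice S(k, i) with i counting down-moves:
  k=0: S(0,0) = 1.0100
  k=1: S(1,0) = 1.1872; S(1,1) = 0.8592
  k=2: S(2,0) = 1.3955; S(2,1) = 1.0100; S(2,2) = 0.7310
  k=3: S(3,0) = 1.6404; S(3,1) = 1.1872; S(3,2) = 0.8592; S(3,3) = 0.6219
Terminal payoffs V(N, i) = max(K - S_T, 0):
  V(3,0) = 0.000000; V(3,1) = 0.000000; V(3,2) = 0.320761; V(3,3) = 0.558130
Backward induction: V(k, i) = exp(-r*dt) * [p * V(k+1, i) + (1-p) * V(k+1, i+1)].
  V(2,0) = exp(-r*dt) * [p*0.000000 + (1-p)*0.000000] = 0.000000
  V(2,1) = exp(-r*dt) * [p*0.000000 + (1-p)*0.320761] = 0.173316
  V(2,2) = exp(-r*dt) * [p*0.320761 + (1-p)*0.558130] = 0.449018
  V(1,0) = exp(-r*dt) * [p*0.000000 + (1-p)*0.173316] = 0.093647
  V(1,1) = exp(-r*dt) * [p*0.173316 + (1-p)*0.449018] = 0.322285
  V(0,0) = exp(-r*dt) * [p*0.093647 + (1-p)*0.322285] = 0.217186

Answer: Price = V(0,0) = 0.2172


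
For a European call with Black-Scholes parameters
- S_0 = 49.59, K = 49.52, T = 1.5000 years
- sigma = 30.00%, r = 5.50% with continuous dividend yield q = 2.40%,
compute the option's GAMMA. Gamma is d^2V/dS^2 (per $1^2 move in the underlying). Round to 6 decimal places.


d1 = 0.3141132351; d2 = -0.0533102263
phi(d1) = 0.3797386236; exp(-qT) = 0.9646402935; exp(-rT) = 0.9208114379
Gamma = exp(-qT) * phi(d1) / (S * sigma * sqrt(T)) = 0.9646402935 * 0.3797386236 / (49.5900 * 0.3000 * 1.2247448714) = 0.020104

Answer: Gamma = 0.020104


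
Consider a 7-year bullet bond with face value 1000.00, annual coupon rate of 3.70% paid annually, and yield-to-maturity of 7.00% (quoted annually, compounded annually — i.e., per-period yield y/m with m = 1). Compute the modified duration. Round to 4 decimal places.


Answer: Modified duration = 5.8009

Derivation:
Coupon per period c = face * coupon_rate / m = 37.000000
Periods per year m = 1; per-period yield y/m = 0.070000
Number of cashflows N = 7
Cashflows (t years, CF_t, discount factor 1/(1+y/m)^(m*t), PV):
  t = 1.0000: CF_t = 37.000000, DF = 0.934579, PV = 34.579439
  t = 2.0000: CF_t = 37.000000, DF = 0.873439, PV = 32.317233
  t = 3.0000: CF_t = 37.000000, DF = 0.816298, PV = 30.203021
  t = 4.0000: CF_t = 37.000000, DF = 0.762895, PV = 28.227123
  t = 5.0000: CF_t = 37.000000, DF = 0.712986, PV = 26.380489
  t = 6.0000: CF_t = 37.000000, DF = 0.666342, PV = 24.654662
  t = 7.0000: CF_t = 1037.000000, DF = 0.622750, PV = 645.791482
Price P = sum_t PV_t = 822.153450
First compute Macaulay numerator sum_t t * PV_t:
  t * PV_t at t = 1.0000: 34.579439
  t * PV_t at t = 2.0000: 64.634466
  t * PV_t at t = 3.0000: 90.609064
  t * PV_t at t = 4.0000: 112.908491
  t * PV_t at t = 5.0000: 131.902443
  t * PV_t at t = 6.0000: 147.927974
  t * PV_t at t = 7.0000: 4520.540376
Macaulay duration D = 5103.102254 / 822.153450 = 6.206995
Modified duration = D / (1 + y/m) = 6.206995 / (1 + 0.070000) = 5.800930


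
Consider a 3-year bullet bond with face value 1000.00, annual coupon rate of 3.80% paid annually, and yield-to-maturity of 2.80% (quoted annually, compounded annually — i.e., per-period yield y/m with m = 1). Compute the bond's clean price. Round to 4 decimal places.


Coupon per period c = face * coupon_rate / m = 38.000000
Periods per year m = 1; per-period yield y/m = 0.028000
Number of cashflows N = 3
Cashflows (t years, CF_t, discount factor 1/(1+y/m)^(m*t), PV):
  t = 1.0000: CF_t = 38.000000, DF = 0.972763, PV = 36.964981
  t = 2.0000: CF_t = 38.000000, DF = 0.946267, PV = 35.958152
  t = 3.0000: CF_t = 1038.000000, DF = 0.920493, PV = 955.472099
Price P = sum_t PV_t = 1028.395232

Answer: Price = 1028.3952


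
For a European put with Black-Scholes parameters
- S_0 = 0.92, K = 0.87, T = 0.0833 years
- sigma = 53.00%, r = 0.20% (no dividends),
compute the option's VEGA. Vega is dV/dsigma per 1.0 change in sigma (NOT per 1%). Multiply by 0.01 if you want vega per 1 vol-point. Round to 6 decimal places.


d1 = 0.4428827560; d2 = 0.2899155373
phi(d1) = 0.3616743343; exp(-qT) = 1.0000000000; exp(-rT) = 0.9998334139
Vega = S * exp(-qT) * phi(d1) * sqrt(T) = 0.9200 * 1.0000000000 * 0.3616743343 * 0.2886173938 = 0.096035

Answer: Vega = 0.096035


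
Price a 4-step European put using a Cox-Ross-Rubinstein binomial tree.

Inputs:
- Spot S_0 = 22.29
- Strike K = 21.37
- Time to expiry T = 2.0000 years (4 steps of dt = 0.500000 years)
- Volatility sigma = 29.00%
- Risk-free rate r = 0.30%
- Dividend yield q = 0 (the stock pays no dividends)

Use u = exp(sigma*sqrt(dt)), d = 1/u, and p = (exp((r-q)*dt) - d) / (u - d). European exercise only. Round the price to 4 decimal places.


dt = T/N = 0.500000
u = exp(sigma*sqrt(dt)) = 1.227600; d = 1/u = 0.814598
p = (exp((r-q)*dt) - d) / (u - d) = 0.452548
Discount per step: exp(-r*dt) = 0.998501
Stock lattice S(k, i) with i counting down-moves:
  k=0: S(0,0) = 22.2900
  k=1: S(1,0) = 27.3632; S(1,1) = 18.1574
  k=2: S(2,0) = 33.5911; S(2,1) = 22.2900; S(2,2) = 14.7910
  k=3: S(3,0) = 41.2364; S(3,1) = 27.3632; S(3,2) = 18.1574; S(3,3) = 12.0487
  k=4: S(4,0) = 50.6218; S(4,1) = 33.5911; S(4,2) = 22.2900; S(4,3) = 14.7910; S(4,4) = 9.8148
Terminal payoffs V(N, i) = max(K - S_T, 0):
  V(4,0) = 0.000000; V(4,1) = 0.000000; V(4,2) = 0.000000; V(4,3) = 6.579040; V(4,4) = 11.555172
Backward induction: V(k, i) = exp(-r*dt) * [p * V(k+1, i) + (1-p) * V(k+1, i+1)].
  V(3,0) = exp(-r*dt) * [p*0.000000 + (1-p)*0.000000] = 0.000000
  V(3,1) = exp(-r*dt) * [p*0.000000 + (1-p)*0.000000] = 0.000000
  V(3,2) = exp(-r*dt) * [p*0.000000 + (1-p)*6.579040] = 3.596308
  V(3,3) = exp(-r*dt) * [p*6.579040 + (1-p)*11.555172] = 9.289287
  V(2,0) = exp(-r*dt) * [p*0.000000 + (1-p)*0.000000] = 0.000000
  V(2,1) = exp(-r*dt) * [p*0.000000 + (1-p)*3.596308] = 1.965854
  V(2,2) = exp(-r*dt) * [p*3.596308 + (1-p)*9.289287] = 6.702877
  V(1,0) = exp(-r*dt) * [p*0.000000 + (1-p)*1.965854] = 1.074597
  V(1,1) = exp(-r*dt) * [p*1.965854 + (1-p)*6.702877] = 4.552312
  V(0,0) = exp(-r*dt) * [p*1.074597 + (1-p)*4.552312] = 2.974013

Answer: Price = V(0,0) = 2.9740


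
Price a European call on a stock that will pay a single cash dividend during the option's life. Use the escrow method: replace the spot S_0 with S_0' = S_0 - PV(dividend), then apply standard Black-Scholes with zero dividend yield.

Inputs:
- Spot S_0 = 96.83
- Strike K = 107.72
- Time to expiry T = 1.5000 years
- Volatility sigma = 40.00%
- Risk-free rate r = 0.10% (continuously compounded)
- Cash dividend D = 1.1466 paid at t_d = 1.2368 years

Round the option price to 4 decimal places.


Answer: Price = 14.2734

Derivation:
PV(D) = D * exp(-r * t_d) = 1.1466 * 0.99876396 = 1.14518276
S_0' = S_0 - PV(D) = 96.8300 - 1.14518276 = 95.68481724
d1 = (ln(S_0'/K) + (r + sigma^2/2)*T) / (sigma*sqrt(T)) = 0.00617347
d2 = d1 - sigma*sqrt(T) = -0.48372448
exp(-rT) = 0.99850112
N(d1) = 0.50246284; N(d2) = 0.31429071
C = S_0' * N(d1) - K * exp(-rT) * N(d2) = 95.68481724 * 0.50246284 - 107.7200 * 0.99850112 * 0.31429071 = 14.2734


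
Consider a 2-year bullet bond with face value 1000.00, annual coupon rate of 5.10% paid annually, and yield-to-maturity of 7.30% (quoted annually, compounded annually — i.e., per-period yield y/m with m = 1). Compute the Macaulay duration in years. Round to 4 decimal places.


Answer: Macaulay duration = 1.9505 years

Derivation:
Coupon per period c = face * coupon_rate / m = 51.000000
Periods per year m = 1; per-period yield y/m = 0.073000
Number of cashflows N = 2
Cashflows (t years, CF_t, discount factor 1/(1+y/m)^(m*t), PV):
  t = 1.0000: CF_t = 51.000000, DF = 0.931966, PV = 47.530289
  t = 2.0000: CF_t = 1051.000000, DF = 0.868561, PV = 912.858097
Price P = sum_t PV_t = 960.388386
Macaulay numerator sum_t t * PV_t:
  t * PV_t at t = 1.0000: 47.530289
  t * PV_t at t = 2.0000: 1825.716194
Macaulay duration D = (sum_t t * PV_t) / P = 1873.246483 / 960.388386 = 1.950509


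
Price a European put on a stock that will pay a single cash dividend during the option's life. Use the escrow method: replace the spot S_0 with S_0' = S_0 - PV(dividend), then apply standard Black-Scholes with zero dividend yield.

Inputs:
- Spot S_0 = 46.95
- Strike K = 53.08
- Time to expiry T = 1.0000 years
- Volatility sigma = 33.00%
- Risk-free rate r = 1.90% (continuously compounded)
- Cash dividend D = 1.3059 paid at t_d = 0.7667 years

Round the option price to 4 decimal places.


PV(D) = D * exp(-r * t_d) = 1.3059 * 0.98553829 = 1.28701445
S_0' = S_0 - PV(D) = 46.9500 - 1.28701445 = 45.66298555
d1 = (ln(S_0'/K) + (r + sigma^2/2)*T) / (sigma*sqrt(T)) = -0.23352177
d2 = d1 - sigma*sqrt(T) = -0.56352177
exp(-rT) = 0.98117936
N(-d1) = 0.59232187; N(-d2) = 0.71346018
P = K * exp(-rT) * N(-d2) - S_0' * N(-d1) = 53.0800 * 0.98117936 * 0.71346018 - 45.66298555 * 0.59232187 = 10.1105

Answer: Price = 10.1105


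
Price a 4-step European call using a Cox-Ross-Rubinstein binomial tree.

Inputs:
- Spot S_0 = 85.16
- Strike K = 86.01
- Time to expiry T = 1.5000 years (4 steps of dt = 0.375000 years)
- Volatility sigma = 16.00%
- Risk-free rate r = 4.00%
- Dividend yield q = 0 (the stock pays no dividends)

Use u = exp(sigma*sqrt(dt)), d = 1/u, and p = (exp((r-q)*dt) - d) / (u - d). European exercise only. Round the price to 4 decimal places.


Answer: Price = V(0,0) = 8.5119

Derivation:
dt = T/N = 0.375000
u = exp(sigma*sqrt(dt)) = 1.102940; d = 1/u = 0.906667
p = (exp((r-q)*dt) - d) / (u - d) = 0.552525
Discount per step: exp(-r*dt) = 0.985112
Stock lattice S(k, i) with i counting down-moves:
  k=0: S(0,0) = 85.1600
  k=1: S(1,0) = 93.9264; S(1,1) = 77.2118
  k=2: S(2,0) = 103.5952; S(2,1) = 85.1600; S(2,2) = 70.0054
  k=3: S(3,0) = 114.2593; S(3,1) = 93.9264; S(3,2) = 77.2118; S(3,3) = 63.4716
  k=4: S(4,0) = 126.0212; S(4,1) = 103.5952; S(4,2) = 85.1600; S(4,3) = 70.0054; S(4,4) = 57.5477
Terminal payoffs V(N, i) = max(S_T - K, 0):
  V(4,0) = 40.011207; V(4,1) = 17.585202; V(4,2) = 0.000000; V(4,3) = 0.000000; V(4,4) = 0.000000
Backward induction: V(k, i) = exp(-r*dt) * [p * V(k+1, i) + (1-p) * V(k+1, i+1)].
  V(3,0) = exp(-r*dt) * [p*40.011207 + (1-p)*17.585202] = 29.529843
  V(3,1) = exp(-r*dt) * [p*17.585202 + (1-p)*0.000000] = 9.571607
  V(3,2) = exp(-r*dt) * [p*0.000000 + (1-p)*0.000000] = 0.000000
  V(3,3) = exp(-r*dt) * [p*0.000000 + (1-p)*0.000000] = 0.000000
  V(2,0) = exp(-r*dt) * [p*29.529843 + (1-p)*9.571607] = 20.292351
  V(2,1) = exp(-r*dt) * [p*9.571607 + (1-p)*0.000000] = 5.209815
  V(2,2) = exp(-r*dt) * [p*0.000000 + (1-p)*0.000000] = 0.000000
  V(1,0) = exp(-r*dt) * [p*20.292351 + (1-p)*5.209815] = 13.341659
  V(1,1) = exp(-r*dt) * [p*5.209815 + (1-p)*0.000000] = 2.835697
  V(0,0) = exp(-r*dt) * [p*13.341659 + (1-p)*2.835697] = 8.511863


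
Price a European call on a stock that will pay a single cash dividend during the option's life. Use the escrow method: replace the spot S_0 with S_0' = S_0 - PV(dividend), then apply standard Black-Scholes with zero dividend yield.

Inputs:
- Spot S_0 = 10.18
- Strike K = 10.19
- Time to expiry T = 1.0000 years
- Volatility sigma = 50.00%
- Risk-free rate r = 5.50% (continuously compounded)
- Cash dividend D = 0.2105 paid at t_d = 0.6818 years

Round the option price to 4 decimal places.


PV(D) = D * exp(-r * t_d) = 0.2105 * 0.96319538 = 0.20275263
S_0' = S_0 - PV(D) = 10.1800 - 0.20275263 = 9.97724737
d1 = (ln(S_0'/K) + (r + sigma^2/2)*T) / (sigma*sqrt(T)) = 0.31780078
d2 = d1 - sigma*sqrt(T) = -0.18219922
exp(-rT) = 0.94648515
N(d1) = 0.62468197; N(d2) = 0.42771319
C = S_0' * N(d1) - K * exp(-rT) * N(d2) = 9.97724737 * 0.62468197 - 10.1900 * 0.94648515 * 0.42771319 = 2.1074

Answer: Price = 2.1074


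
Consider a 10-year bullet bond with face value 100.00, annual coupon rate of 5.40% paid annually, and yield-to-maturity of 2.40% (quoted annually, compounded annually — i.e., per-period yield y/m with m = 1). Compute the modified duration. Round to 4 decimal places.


Coupon per period c = face * coupon_rate / m = 5.400000
Periods per year m = 1; per-period yield y/m = 0.024000
Number of cashflows N = 10
Cashflows (t years, CF_t, discount factor 1/(1+y/m)^(m*t), PV):
  t = 1.0000: CF_t = 5.400000, DF = 0.976562, PV = 5.273438
  t = 2.0000: CF_t = 5.400000, DF = 0.953674, PV = 5.149841
  t = 3.0000: CF_t = 5.400000, DF = 0.931323, PV = 5.029142
  t = 4.0000: CF_t = 5.400000, DF = 0.909495, PV = 4.911271
  t = 5.0000: CF_t = 5.400000, DF = 0.888178, PV = 4.796163
  t = 6.0000: CF_t = 5.400000, DF = 0.867362, PV = 4.683753
  t = 7.0000: CF_t = 5.400000, DF = 0.847033, PV = 4.573978
  t = 8.0000: CF_t = 5.400000, DF = 0.827181, PV = 4.466775
  t = 9.0000: CF_t = 5.400000, DF = 0.807794, PV = 4.362085
  t = 10.0000: CF_t = 105.400000, DF = 0.788861, PV = 83.145939
Price P = sum_t PV_t = 126.392387
First compute Macaulay numerator sum_t t * PV_t:
  t * PV_t at t = 1.0000: 5.273438
  t * PV_t at t = 2.0000: 10.299683
  t * PV_t at t = 3.0000: 15.087426
  t * PV_t at t = 4.0000: 19.645086
  t * PV_t at t = 5.0000: 23.980817
  t * PV_t at t = 6.0000: 28.102520
  t * PV_t at t = 7.0000: 32.017845
  t * PV_t at t = 8.0000: 35.734202
  t * PV_t at t = 9.0000: 39.258767
  t * PV_t at t = 10.0000: 831.459394
Macaulay duration D = 1040.859178 / 126.392387 = 8.235141
Modified duration = D / (1 + y/m) = 8.235141 / (1 + 0.024000) = 8.042130

Answer: Modified duration = 8.0421


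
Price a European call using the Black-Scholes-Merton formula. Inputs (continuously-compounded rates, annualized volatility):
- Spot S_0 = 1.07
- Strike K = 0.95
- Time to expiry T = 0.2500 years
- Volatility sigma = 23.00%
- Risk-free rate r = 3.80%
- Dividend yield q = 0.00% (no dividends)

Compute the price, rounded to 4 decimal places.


Answer: Price = 0.1366

Derivation:
d1 = (ln(S/K) + (r - q + 0.5*sigma^2) * T) / (sigma * sqrt(T)) = 1.17447342
d2 = d1 - sigma * sqrt(T) = 1.05947342
exp(-rT) = 0.99054498; exp(-qT) = 1.00000000
C = S_0 * exp(-qT) * N(d1) - K * exp(-rT) * N(d2)
N(d1) = 0.87989727; N(d2) = 0.85530789
C = 1.0700 * 1.00000000 * 0.87989727 - 0.9500 * 0.99054498 * 0.85530789 = 0.1366


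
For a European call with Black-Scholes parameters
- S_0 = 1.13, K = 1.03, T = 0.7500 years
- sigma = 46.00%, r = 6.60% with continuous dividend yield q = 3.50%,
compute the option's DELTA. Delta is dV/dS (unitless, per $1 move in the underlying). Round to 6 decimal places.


Answer: Delta = 0.670159

Derivation:
d1 = 0.4901423406; d2 = 0.0917706549
phi(d1) = 0.3537876905; exp(-qT) = 0.9740915363; exp(-rT) = 0.9517051581
N(d1) = 0.6879834107
Delta = exp(-qT) * N(d1) = 0.9740915363 * 0.6879834107 = 0.670159


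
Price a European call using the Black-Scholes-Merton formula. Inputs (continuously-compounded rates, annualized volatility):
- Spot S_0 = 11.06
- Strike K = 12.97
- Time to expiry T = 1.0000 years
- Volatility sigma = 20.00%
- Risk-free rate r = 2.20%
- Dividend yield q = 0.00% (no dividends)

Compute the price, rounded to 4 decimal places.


d1 = (ln(S/K) + (r - q + 0.5*sigma^2) * T) / (sigma * sqrt(T)) = -0.58652001
d2 = d1 - sigma * sqrt(T) = -0.78652001
exp(-rT) = 0.97824024; exp(-qT) = 1.00000000
C = S_0 * exp(-qT) * N(d1) - K * exp(-rT) * N(d2)
N(d1) = 0.27876306; N(d2) = 0.21578145
C = 11.0600 * 1.00000000 * 0.27876306 - 12.9700 * 0.97824024 * 0.21578145 = 0.3453

Answer: Price = 0.3453


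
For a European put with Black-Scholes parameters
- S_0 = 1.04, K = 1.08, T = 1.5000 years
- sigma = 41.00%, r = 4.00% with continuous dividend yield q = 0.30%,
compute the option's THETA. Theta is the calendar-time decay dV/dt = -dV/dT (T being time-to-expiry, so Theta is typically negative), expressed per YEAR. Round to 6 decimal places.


d1 = 0.2864402876; d2 = -0.2157051097
phi(d1) = 0.3829072247; exp(-qT) = 0.9955101098; exp(-rT) = 0.9417645336
Theta = -S*exp(-qT)*phi(d1)*sigma/(2*sqrt(T)) + r*K*exp(-rT)*N(-d2) - q*S*exp(-qT)*N(-d1)
N(-d1) = 0.3872704608; N(-d2) = 0.5853911910; sqrt(T) = 1.2247448714
Term 1 = -1.0400 * 0.9955101098 * 0.3829072247 * 0.4100 / (2 * 1.2247448714) = -0.0663560929
Term 2 = 0.0400 * 1.0800 * 0.9417645336 * 0.5853911910 = 0.0238161886
Term 3 = -0.0030 * 1.0400 * 0.9955101098 * 0.3872704608 = -0.0012028588
Theta = -0.0663560929 + (0.0238161886) + (-0.0012028588) = -0.043743

Answer: Theta = -0.043743


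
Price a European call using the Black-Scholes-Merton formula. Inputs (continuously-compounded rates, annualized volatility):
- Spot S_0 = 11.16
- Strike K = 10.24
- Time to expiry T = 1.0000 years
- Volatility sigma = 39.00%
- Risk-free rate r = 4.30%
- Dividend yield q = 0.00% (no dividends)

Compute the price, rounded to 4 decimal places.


Answer: Price = 2.3831

Derivation:
d1 = (ln(S/K) + (r - q + 0.5*sigma^2) * T) / (sigma * sqrt(T)) = 0.52585728
d2 = d1 - sigma * sqrt(T) = 0.13585728
exp(-rT) = 0.95791139; exp(-qT) = 1.00000000
C = S_0 * exp(-qT) * N(d1) - K * exp(-rT) * N(d2)
N(d1) = 0.70050631; N(d2) = 0.55403294
C = 11.1600 * 1.00000000 * 0.70050631 - 10.2400 * 0.95791139 * 0.55403294 = 2.3831


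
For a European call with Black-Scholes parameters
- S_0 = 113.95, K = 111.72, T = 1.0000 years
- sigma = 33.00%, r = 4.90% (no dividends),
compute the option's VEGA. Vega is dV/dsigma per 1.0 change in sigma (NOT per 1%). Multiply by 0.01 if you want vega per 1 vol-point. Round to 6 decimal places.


d1 = 0.3733758019; d2 = 0.0433758019
phi(d1) = 0.3720811595; exp(-qT) = 1.0000000000; exp(-rT) = 0.9521811297
Vega = S * exp(-qT) * phi(d1) * sqrt(T) = 113.9500 * 1.0000000000 * 0.3720811595 * 1.0000000000 = 42.398648

Answer: Vega = 42.398648


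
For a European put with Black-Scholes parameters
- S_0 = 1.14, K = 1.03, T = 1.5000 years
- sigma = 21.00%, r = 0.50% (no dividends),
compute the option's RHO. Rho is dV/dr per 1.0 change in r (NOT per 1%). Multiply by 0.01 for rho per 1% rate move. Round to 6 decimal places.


d1 = 0.5522800765; d2 = 0.2950836535
phi(d1) = 0.3425131682; exp(-qT) = 1.0000000000; exp(-rT) = 0.9925280548
N(-d2) = 0.3839649883
Rho = -K*T*exp(-rT)*N(-d2) = -1.0300 * 1.5000 * 0.9925280548 * 0.3839649883 = -0.588793

Answer: Rho = -0.588793


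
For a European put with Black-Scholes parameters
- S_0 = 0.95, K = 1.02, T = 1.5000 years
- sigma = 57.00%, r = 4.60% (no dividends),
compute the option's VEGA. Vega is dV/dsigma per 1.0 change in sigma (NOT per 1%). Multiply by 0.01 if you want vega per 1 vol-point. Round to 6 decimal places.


Answer: Vega = 0.437196

Derivation:
d1 = 0.3460499850; d2 = -0.3520545917
phi(d1) = 0.3757565460; exp(-qT) = 1.0000000000; exp(-rT) = 0.9333266801
Vega = S * exp(-qT) * phi(d1) * sqrt(T) = 0.9500 * 1.0000000000 * 0.3757565460 * 1.2247448714 = 0.437196


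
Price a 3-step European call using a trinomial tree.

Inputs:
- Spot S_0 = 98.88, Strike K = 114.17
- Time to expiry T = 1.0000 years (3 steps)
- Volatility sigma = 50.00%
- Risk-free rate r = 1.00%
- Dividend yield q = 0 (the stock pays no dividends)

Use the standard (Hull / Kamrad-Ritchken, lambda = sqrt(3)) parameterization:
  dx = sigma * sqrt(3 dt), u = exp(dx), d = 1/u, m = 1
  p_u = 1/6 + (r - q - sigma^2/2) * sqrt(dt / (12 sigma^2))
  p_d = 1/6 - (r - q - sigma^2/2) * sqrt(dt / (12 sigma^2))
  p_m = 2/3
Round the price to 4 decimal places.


Answer: Price = V(0,0) = 14.4970

Derivation:
dt = T/N = 0.333333; dx = sigma*sqrt(3*dt) = 0.500000
u = exp(dx) = 1.648721; d = 1/u = 0.606531
p_u = 0.128333, p_m = 0.666667, p_d = 0.205000
Discount per step: exp(-r*dt) = 0.996672
Stock lattice S(k, j) with j the centered position index:
  k=0: S(0,+0) = 98.8800
  k=1: S(1,-1) = 59.9738; S(1,+0) = 98.8800; S(1,+1) = 163.0256
  k=2: S(2,-2) = 36.3759; S(2,-1) = 59.9738; S(2,+0) = 98.8800; S(2,+1) = 163.0256; S(2,+2) = 268.7837
  k=3: S(3,-3) = 22.0631; S(3,-2) = 36.3759; S(3,-1) = 59.9738; S(3,+0) = 98.8800; S(3,+1) = 163.0256; S(3,+2) = 268.7837; S(3,+3) = 443.1494
Terminal payoffs V(N, j) = max(S_T - K, 0):
  V(3,-3) = 0.000000; V(3,-2) = 0.000000; V(3,-1) = 0.000000; V(3,+0) = 0.000000; V(3,+1) = 48.855559; V(3,+2) = 154.613707; V(3,+3) = 328.979415
Backward induction: V(k, j) = exp(-r*dt) * [p_u * V(k+1, j+1) + p_m * V(k+1, j) + p_d * V(k+1, j-1)]
  V(2,-2) = exp(-r*dt) * [p_u*0.000000 + p_m*0.000000 + p_d*0.000000] = 0.000000
  V(2,-1) = exp(-r*dt) * [p_u*0.000000 + p_m*0.000000 + p_d*0.000000] = 0.000000
  V(2,+0) = exp(-r*dt) * [p_u*48.855559 + p_m*0.000000 + p_d*0.000000] = 6.248932
  V(2,+1) = exp(-r*dt) * [p_u*154.613707 + p_m*48.855559 + p_d*0.000000] = 52.238048
  V(2,+2) = exp(-r*dt) * [p_u*328.979415 + p_m*154.613707 + p_d*48.855559] = 154.793381
  V(1,-1) = exp(-r*dt) * [p_u*6.248932 + p_m*0.000000 + p_d*0.000000] = 0.799278
  V(1,+0) = exp(-r*dt) * [p_u*52.238048 + p_m*6.248932 + p_d*0.000000] = 10.833665
  V(1,+1) = exp(-r*dt) * [p_u*154.793381 + p_m*52.238048 + p_d*6.248932] = 55.785286
  V(0,+0) = exp(-r*dt) * [p_u*55.785286 + p_m*10.833665 + p_d*0.799278] = 14.497003


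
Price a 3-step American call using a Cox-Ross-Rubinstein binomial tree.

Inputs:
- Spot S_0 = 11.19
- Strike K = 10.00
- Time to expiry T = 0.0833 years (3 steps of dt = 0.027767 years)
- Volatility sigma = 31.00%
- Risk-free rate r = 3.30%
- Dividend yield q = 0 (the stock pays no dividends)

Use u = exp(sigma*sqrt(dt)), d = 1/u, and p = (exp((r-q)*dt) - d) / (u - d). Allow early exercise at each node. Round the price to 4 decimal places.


Answer: Price = V(0,0) = 1.2706

Derivation:
dt = T/N = 0.027767
u = exp(sigma*sqrt(dt)) = 1.053014; d = 1/u = 0.949655
p = (exp((r-q)*dt) - d) / (u - d) = 0.495958
Discount per step: exp(-r*dt) = 0.999084
Stock lattice S(k, i) with i counting down-moves:
  k=0: S(0,0) = 11.1900
  k=1: S(1,0) = 11.7832; S(1,1) = 10.6266
  k=2: S(2,0) = 12.4079; S(2,1) = 11.1900; S(2,2) = 10.0916
  k=3: S(3,0) = 13.0657; S(3,1) = 11.7832; S(3,2) = 10.6266; S(3,3) = 9.5836
Terminal payoffs V(N, i) = max(S_T - K, 0):
  V(3,0) = 3.065688; V(3,1) = 1.783224; V(3,2) = 0.626641; V(3,3) = 0.000000
Backward induction: V(k, i) = exp(-r*dt) * [p * V(k+1, i) + (1-p) * V(k+1, i+1)]; then take max(V_cont, immediate exercise) for American.
  V(2,0) = exp(-r*dt) * [p*3.065688 + (1-p)*1.783224] = 2.417057; exercise = 2.407898; V(2,0) = max -> 2.417057
  V(2,1) = exp(-r*dt) * [p*1.783224 + (1-p)*0.626641] = 1.199159; exercise = 1.190000; V(2,1) = max -> 1.199159
  V(2,2) = exp(-r*dt) * [p*0.626641 + (1-p)*0.000000] = 0.310503; exercise = 0.091645; V(2,2) = max -> 0.310503
  V(1,0) = exp(-r*dt) * [p*2.417057 + (1-p)*1.199159] = 1.801534; exercise = 1.783224; V(1,0) = max -> 1.801534
  V(1,1) = exp(-r*dt) * [p*1.199159 + (1-p)*0.310503] = 0.750551; exercise = 0.626641; V(1,1) = max -> 0.750551
  V(0,0) = exp(-r*dt) * [p*1.801534 + (1-p)*0.750551] = 1.270630; exercise = 1.190000; V(0,0) = max -> 1.270630
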